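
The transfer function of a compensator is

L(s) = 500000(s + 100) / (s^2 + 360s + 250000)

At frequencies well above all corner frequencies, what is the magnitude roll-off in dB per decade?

Each pole contributes −20 dB/decade at high frequency; each zero contributes +20 dB/decade.
Net: 1 zero(s) − 2 pole(s) → -20 dB/decade.

-20 dB/decade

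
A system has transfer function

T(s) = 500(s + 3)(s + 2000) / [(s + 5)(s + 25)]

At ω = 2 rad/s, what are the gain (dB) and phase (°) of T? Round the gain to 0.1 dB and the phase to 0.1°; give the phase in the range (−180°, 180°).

At s = jω = j2:
zero (s+3): 3 + j2 → |·| = √(3²+2²) = √13 ≈ 3.6056, ∠ = arctan(2/3) ≈ 33.69°
zero (s+2000): 2000 + j2 → |·| = √(2000²+2²) = √4000004 ≈ 2000, ∠ = arctan(2/2000) ≈ 0.06°
pole (s+5): 5 + j2 → |·| = √(5²+2²) = √29 ≈ 5.3852, ∠ = arctan(2/5) ≈ 21.80°
pole (s+25): 25 + j2 → |·| = √(25²+2²) = √629 ≈ 25.08, ∠ = arctan(2/25) ≈ 4.57°
|T| = 500 · 7211.2 / 135.06 ≈ 26696
Gain = 20 log₁₀(26696) ≈ 88.53 dB
∠T = 33.75° − 26.37° = 7.38°

88.5 dB, 7.4°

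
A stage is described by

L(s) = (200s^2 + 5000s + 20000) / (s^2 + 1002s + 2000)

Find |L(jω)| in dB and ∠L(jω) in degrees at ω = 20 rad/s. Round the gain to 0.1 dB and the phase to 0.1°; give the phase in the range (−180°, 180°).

15.3 dB, 35.5°

Substitute s = j20:
Numerator: 200(j20)^2 + 5000(j20) + 20000 = -60000 + j100000
Denominator: (j20)^2 + 1002(j20) + 2000 = 1600 + j20040
|N| = √(60000² + 100000²) ≈ 1.1662e+05, ∠N ≈ 120.96°
|D| = √(1600² + 20040²) ≈ 20104, ∠D ≈ 85.44°
|L| = 1.1662e+05 / 20104 ≈ 5.8008
Gain = 20 log₁₀(5.8008) ≈ 15.27 dB
∠L = 120.96° − 85.44° = 35.52°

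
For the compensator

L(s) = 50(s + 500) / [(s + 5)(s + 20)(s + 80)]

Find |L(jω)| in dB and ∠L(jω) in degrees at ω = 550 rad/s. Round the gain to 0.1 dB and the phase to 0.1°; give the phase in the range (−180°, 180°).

At s = jω = j550:
zero (s+500): 500 + j550 → |·| = √(500²+550²) = √552500 ≈ 743.3, ∠ = arctan(550/500) ≈ 47.73°
pole (s+5): 5 + j550 → |·| = √(5²+550²) = √302525 ≈ 550.02, ∠ = arctan(550/5) ≈ 89.48°
pole (s+20): 20 + j550 → |·| = √(20²+550²) = √302900 ≈ 550.36, ∠ = arctan(550/20) ≈ 87.92°
pole (s+80): 80 + j550 → |·| = √(80²+550²) = √308900 ≈ 555.79, ∠ = arctan(550/80) ≈ 81.72°
|L| = 50 · 743.3 / 1.6824e+08 ≈ 0.0002209
Gain = 20 log₁₀(0.0002209) ≈ -73.12 dB
∠L = 47.73° − 259.12° = -211.39° ≡ 148.61° (principal value)

-73.1 dB, 148.6°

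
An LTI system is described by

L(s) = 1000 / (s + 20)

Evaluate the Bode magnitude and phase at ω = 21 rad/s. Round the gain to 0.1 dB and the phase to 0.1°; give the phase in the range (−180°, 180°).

Substitute s = j21:
Numerator: 1000 = 1000 + j0
Denominator: (j21) + 20 = 20 + j21
|N| = √(1000² + 0²) ≈ 1000, ∠N ≈ 0.00°
|D| = √(20² + 21²) ≈ 29, ∠D ≈ 46.40°
|L| = 1000 / 29 ≈ 34.483
Gain = 20 log₁₀(34.483) ≈ 30.75 dB
∠L = 0.00° − 46.40° = -46.40°

30.8 dB, -46.4°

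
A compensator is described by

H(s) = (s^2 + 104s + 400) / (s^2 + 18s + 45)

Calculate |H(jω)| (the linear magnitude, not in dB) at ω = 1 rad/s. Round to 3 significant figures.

Substitute s = j1:
Numerator: (j1)^2 + 104(j1) + 400 = 399 + j104
Denominator: (j1)^2 + 18(j1) + 45 = 44 + j18
|N| = √(399² + 104²) ≈ 412.33, ∠N ≈ 14.61°
|D| = √(44² + 18²) ≈ 47.539, ∠D ≈ 22.25°
|H| = 412.33 / 47.539 ≈ 8.6735

8.67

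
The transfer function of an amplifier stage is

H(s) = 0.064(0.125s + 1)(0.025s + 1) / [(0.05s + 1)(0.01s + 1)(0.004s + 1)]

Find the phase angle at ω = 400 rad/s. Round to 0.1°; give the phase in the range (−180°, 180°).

At ω = 400 rad/s:
zero (1 + j400·0.125) = 1 + j50 → |·| ≈ 50.01, ∠ ≈ 88.85°
zero (1 + j400·0.025) = 1 + j10 → |·| ≈ 10.05, ∠ ≈ 84.29°
pole (1 + j400·0.05) = 1 + j20 → |·| ≈ 20.025, ∠ ≈ 87.14°
pole (1 + j400·0.01) = 1 + j4 → |·| ≈ 4.1231, ∠ ≈ 75.96°
pole (1 + j400·0.004) = 1 + j1.6 → |·| ≈ 1.8868, ∠ ≈ 57.99°
∠H = (88.85° + 84.29°) − (87.14° + 75.96° + 57.99°) = -47.95°

-48.0°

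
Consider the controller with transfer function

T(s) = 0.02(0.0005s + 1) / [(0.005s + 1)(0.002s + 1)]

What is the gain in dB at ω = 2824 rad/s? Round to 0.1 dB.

At ω = 2824 rad/s:
zero (1 + j2824·0.0005) = 1 + j1.412 → |·| ≈ 1.7302, ∠ ≈ 54.69°
pole (1 + j2824·0.005) = 1 + j14.12 → |·| ≈ 14.155, ∠ ≈ 85.95°
pole (1 + j2824·0.002) = 1 + j5.648 → |·| ≈ 5.7358, ∠ ≈ 79.96°
|T| = 0.02 · 1.7302 / (14.155 · 5.7358) ≈ 0.00042621
Gain = 20 log₁₀(0.00042621) ≈ -67.41 dB

-67.4 dB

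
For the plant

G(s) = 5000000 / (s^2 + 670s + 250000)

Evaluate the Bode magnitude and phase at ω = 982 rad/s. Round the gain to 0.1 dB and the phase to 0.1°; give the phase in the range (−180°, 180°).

At s = jω = j982:
quadratic: (j982)² + 670·j982 + 250000 = -714324 + j657940 → |·| ≈ 9.7116e+05, ∠ ≈ 137.35°
|G| = 5000000 / 9.7116e+05 ≈ 5.1485
Gain = 20 log₁₀(5.1485) ≈ 14.23 dB
∠G = 0.00° − 137.35° = -137.35°

14.2 dB, -137.4°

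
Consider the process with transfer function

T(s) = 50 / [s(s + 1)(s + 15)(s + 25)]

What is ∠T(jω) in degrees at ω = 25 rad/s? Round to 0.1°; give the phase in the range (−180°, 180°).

78.3°

At s = jω = j25:
pole (s+1): 1 + j25 → |·| = √(1²+25²) = √626 ≈ 25.02, ∠ = arctan(25/1) ≈ 87.71°
pole (s+15): 15 + j25 → |·| = √(15²+25²) = √850 ≈ 29.155, ∠ = arctan(25/15) ≈ 59.04°
pole (s+25): 25 + j25 → |·| = √(25²+25²) = √1250 ≈ 35.355, ∠ = arctan(25/25) ≈ 45.00°
pole at origin: |s| = 25, ∠ = 90.00° (in denominator)
∠T = 0.00° − 281.75° = -281.75° ≡ 78.25° (principal value)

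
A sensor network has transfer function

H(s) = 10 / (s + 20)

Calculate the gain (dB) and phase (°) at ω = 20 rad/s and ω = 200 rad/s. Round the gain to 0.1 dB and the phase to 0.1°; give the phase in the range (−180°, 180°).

Substitute s = j20:
Numerator: 10 = 10 + j0
Denominator: (j20) + 20 = 20 + j20
|N| = √(10² + 0²) ≈ 10, ∠N ≈ 0.00°
|D| = √(20² + 20²) ≈ 28.284, ∠D ≈ 45.00°
|H| = 10 / 28.284 ≈ 0.35356
Gain = 20 log₁₀(0.35356) ≈ -9.03 dB
∠H = 0.00° − 45.00° = -45.00°

Substitute s = j200:
Numerator: 10 = 10 + j0
Denominator: (j200) + 20 = 20 + j200
|N| = √(10² + 0²) ≈ 10, ∠N ≈ 0.00°
|D| = √(20² + 200²) ≈ 201, ∠D ≈ 84.29°
|H| = 10 / 201 ≈ 0.049751
Gain = 20 log₁₀(0.049751) ≈ -26.06 dB
∠H = 0.00° − 84.29° = -84.29°

ω = 20: -9.0 dB, -45.0°; ω = 200: -26.1 dB, -84.3°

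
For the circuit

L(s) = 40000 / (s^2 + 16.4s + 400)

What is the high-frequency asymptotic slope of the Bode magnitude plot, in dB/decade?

-40 dB/decade

Each pole contributes −20 dB/decade at high frequency; each zero contributes +20 dB/decade.
Net: 0 zero(s) − 2 pole(s) → -40 dB/decade.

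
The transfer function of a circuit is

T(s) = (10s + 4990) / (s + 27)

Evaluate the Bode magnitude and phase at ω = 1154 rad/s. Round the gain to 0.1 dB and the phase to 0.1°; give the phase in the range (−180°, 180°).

20.7 dB, -22.0°

Substitute s = j1154:
Numerator: 10(j1154) + 4990 = 4990 + j11540
Denominator: (j1154) + 27 = 27 + j1154
|N| = √(4990² + 11540²) ≈ 12573, ∠N ≈ 66.62°
|D| = √(27² + 1154²) ≈ 1154.3, ∠D ≈ 88.66°
|T| = 12573 / 1154.3 ≈ 10.892
Gain = 20 log₁₀(10.892) ≈ 20.74 dB
∠T = 66.62° − 88.66° = -22.04°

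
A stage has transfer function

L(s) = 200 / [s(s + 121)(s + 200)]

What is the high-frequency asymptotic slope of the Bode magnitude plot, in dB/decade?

-60 dB/decade

Each pole contributes −20 dB/decade at high frequency; each zero contributes +20 dB/decade.
Net: 0 zero(s) − 3 pole(s) → -60 dB/decade.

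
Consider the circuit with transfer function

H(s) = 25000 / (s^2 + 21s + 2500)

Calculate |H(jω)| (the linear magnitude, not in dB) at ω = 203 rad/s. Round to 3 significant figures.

0.642

At s = jω = j203:
quadratic: (j203)² + 21·j203 + 2500 = -38709 + j4263 → |·| ≈ 38943, ∠ ≈ 173.72°
|H| = 25000 / 38943 ≈ 0.64196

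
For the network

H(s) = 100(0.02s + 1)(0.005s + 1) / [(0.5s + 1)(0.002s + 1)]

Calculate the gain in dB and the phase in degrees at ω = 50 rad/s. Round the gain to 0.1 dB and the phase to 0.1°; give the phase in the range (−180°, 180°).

At ω = 50 rad/s:
zero (1 + j50·0.02) = 1 + j1 → |·| ≈ 1.4142, ∠ ≈ 45.00°
zero (1 + j50·0.005) = 1 + j0.25 → |·| ≈ 1.0308, ∠ ≈ 14.04°
pole (1 + j50·0.5) = 1 + j25 → |·| ≈ 25.02, ∠ ≈ 87.71°
pole (1 + j50·0.002) = 1 + j0.1 → |·| ≈ 1.005, ∠ ≈ 5.71°
|H| = 100 · 1.4142 · 1.0308 / (25.02 · 1.005) ≈ 5.7974
Gain = 20 log₁₀(5.7974) ≈ 15.26 dB
∠H = (45.00° + 14.04°) − (87.71° + 5.71°) = -34.38°

15.3 dB, -34.4°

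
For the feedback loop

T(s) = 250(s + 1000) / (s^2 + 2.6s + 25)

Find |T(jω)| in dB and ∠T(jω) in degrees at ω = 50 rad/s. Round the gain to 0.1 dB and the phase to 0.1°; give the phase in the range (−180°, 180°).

40.1 dB, -174.1°

At s = jω = j50:
zero (s+1000): 1000 + j50 → |·| = √(1000²+50²) = √1002500 ≈ 1001.2, ∠ = arctan(50/1000) ≈ 2.86°
quadratic: (j50)² + 2.6·j50 + 25 = -2475 + j130 → |·| ≈ 2478.4, ∠ ≈ 176.99°
|T| = 250 · 1001.2 / 2478.4 ≈ 100.99
Gain = 20 log₁₀(100.99) ≈ 40.09 dB
∠T = 2.86° − 176.99° = -174.13°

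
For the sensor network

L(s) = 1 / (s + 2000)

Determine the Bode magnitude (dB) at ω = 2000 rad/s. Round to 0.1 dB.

-69.0 dB

Substitute s = j2000:
Numerator: 1 = 1 + j0
Denominator: (j2000) + 2000 = 2000 + j2000
|N| = √(1² + 0²) ≈ 1, ∠N ≈ 0.00°
|D| = √(2000² + 2000²) ≈ 2828.4, ∠D ≈ 45.00°
|L| = 1 / 2828.4 ≈ 0.00035356
Gain = 20 log₁₀(0.00035356) ≈ -69.03 dB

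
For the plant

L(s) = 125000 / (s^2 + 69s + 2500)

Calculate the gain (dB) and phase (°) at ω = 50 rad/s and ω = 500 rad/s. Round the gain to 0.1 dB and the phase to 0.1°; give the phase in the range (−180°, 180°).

At s = jω = j50:
quadratic: (j50)² + 69·j50 + 2500 = 0 + j3450 → |·| ≈ 3450, ∠ ≈ 90.00°
|L| = 125000 / 3450 ≈ 36.232
Gain = 20 log₁₀(36.232) ≈ 31.18 dB
∠L = 0.00° − 90.00° = -90.00°

At s = jω = j500:
quadratic: (j500)² + 69·j500 + 2500 = -247500 + j34500 → |·| ≈ 2.4989e+05, ∠ ≈ 172.06°
|L| = 125000 / 2.4989e+05 ≈ 0.50022
Gain = 20 log₁₀(0.50022) ≈ -6.02 dB
∠L = 0.00° − 172.06° = -172.06°

ω = 50: 31.2 dB, -90.0°; ω = 500: -6.0 dB, -172.1°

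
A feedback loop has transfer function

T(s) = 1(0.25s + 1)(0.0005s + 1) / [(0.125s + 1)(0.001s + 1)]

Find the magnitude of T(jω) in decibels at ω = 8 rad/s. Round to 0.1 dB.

At ω = 8 rad/s:
zero (1 + j8·0.25) = 1 + j2 → |·| ≈ 2.2361, ∠ ≈ 63.43°
zero (1 + j8·0.0005) = 1 + j0.004 → |·| ≈ 1, ∠ ≈ 0.23°
pole (1 + j8·0.125) = 1 + j1 → |·| ≈ 1.4142, ∠ ≈ 45.00°
pole (1 + j8·0.001) = 1 + j0.008 → |·| ≈ 1, ∠ ≈ 0.46°
|T| = 1 · 2.2361 · 1 / (1.4142 · 1) ≈ 1.5812
Gain = 20 log₁₀(1.5812) ≈ 3.98 dB

4.0 dB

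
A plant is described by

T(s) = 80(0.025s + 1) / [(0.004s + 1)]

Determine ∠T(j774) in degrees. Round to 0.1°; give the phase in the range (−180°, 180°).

At ω = 774 rad/s:
zero (1 + j774·0.025) = 1 + j19.35 → |·| ≈ 19.376, ∠ ≈ 87.04°
pole (1 + j774·0.004) = 1 + j3.096 → |·| ≈ 3.2535, ∠ ≈ 72.10°
∠T = (87.04°) − (72.10°) = 14.94°

14.9°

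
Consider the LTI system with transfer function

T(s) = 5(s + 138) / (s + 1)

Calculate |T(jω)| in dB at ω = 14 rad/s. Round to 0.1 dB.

33.9 dB

At s = jω = j14:
zero (s+138): 138 + j14 → |·| = √(138²+14²) = √19240 ≈ 138.71, ∠ = arctan(14/138) ≈ 5.79°
pole (s+1): 1 + j14 → |·| = √(1²+14²) = √197 ≈ 14.036, ∠ = arctan(14/1) ≈ 85.91°
|T| = 5 · 138.71 / 14.036 ≈ 49.412
Gain = 20 log₁₀(49.412) ≈ 33.88 dB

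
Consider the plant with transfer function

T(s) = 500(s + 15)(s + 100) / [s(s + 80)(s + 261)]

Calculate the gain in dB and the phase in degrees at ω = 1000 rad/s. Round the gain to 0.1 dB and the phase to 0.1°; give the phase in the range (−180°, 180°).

-6.3 dB, -77.4°

At s = jω = j1000:
zero (s+15): 15 + j1000 → |·| = √(15²+1000²) = √1000225 ≈ 1000.1, ∠ = arctan(1000/15) ≈ 89.14°
zero (s+100): 100 + j1000 → |·| = √(100²+1000²) = √1010000 ≈ 1005, ∠ = arctan(1000/100) ≈ 84.29°
pole (s+80): 80 + j1000 → |·| = √(80²+1000²) = √1006400 ≈ 1003.2, ∠ = arctan(1000/80) ≈ 85.43°
pole (s+261): 261 + j1000 → |·| = √(261²+1000²) = √1068121 ≈ 1033.5, ∠ = arctan(1000/261) ≈ 75.37°
pole at origin: |s| = 1000, ∠ = 90.00° (in denominator)
|T| = 500 · 1.0051e+06 / 1.0368e+09 ≈ 0.48471
Gain = 20 log₁₀(0.48471) ≈ -6.29 dB
∠T = 173.43° − 250.80° = -77.37°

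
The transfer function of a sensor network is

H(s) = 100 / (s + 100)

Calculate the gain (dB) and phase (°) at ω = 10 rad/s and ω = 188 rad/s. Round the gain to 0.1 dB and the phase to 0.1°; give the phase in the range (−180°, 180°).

At s = jω = j10:
pole (s+100): 100 + j10 → |·| = √(100²+10²) = √10100 ≈ 100.5, ∠ = arctan(10/100) ≈ 5.71°
|H| = 100 / 100.5 ≈ 0.99502
Gain = 20 log₁₀(0.99502) ≈ -0.04 dB
∠H = 0.00° − 5.71° = -5.71°

At s = jω = j188:
pole (s+100): 100 + j188 → |·| = √(100²+188²) = √45344 ≈ 212.94, ∠ = arctan(188/100) ≈ 61.99°
|H| = 100 / 212.94 ≈ 0.46962
Gain = 20 log₁₀(0.46962) ≈ -6.57 dB
∠H = 0.00° − 61.99° = -61.99°

ω = 10: -0.0 dB, -5.7°; ω = 188: -6.6 dB, -62.0°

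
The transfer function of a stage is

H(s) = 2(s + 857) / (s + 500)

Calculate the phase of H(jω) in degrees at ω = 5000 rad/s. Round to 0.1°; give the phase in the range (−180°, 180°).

At s = jω = j5000:
zero (s+857): 857 + j5000 → |·| = √(857²+5000²) = √25734449 ≈ 5072.9, ∠ = arctan(5000/857) ≈ 80.27°
pole (s+500): 500 + j5000 → |·| = √(500²+5000²) = √25250000 ≈ 5024.9, ∠ = arctan(5000/500) ≈ 84.29°
∠H = 80.27° − 84.29° = -4.02°

-4.0°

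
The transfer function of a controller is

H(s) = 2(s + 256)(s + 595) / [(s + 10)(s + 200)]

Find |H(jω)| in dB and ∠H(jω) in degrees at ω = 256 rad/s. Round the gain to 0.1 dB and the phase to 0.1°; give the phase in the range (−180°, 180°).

15.0 dB, -71.5°

At s = jω = j256:
zero (s+256): 256 + j256 → |·| = √(256²+256²) = √131072 ≈ 362.04, ∠ = arctan(256/256) ≈ 45.00°
zero (s+595): 595 + j256 → |·| = √(595²+256²) = √419561 ≈ 647.74, ∠ = arctan(256/595) ≈ 23.28°
pole (s+10): 10 + j256 → |·| = √(10²+256²) = √65636 ≈ 256.2, ∠ = arctan(256/10) ≈ 87.76°
pole (s+200): 200 + j256 → |·| = √(200²+256²) = √105536 ≈ 324.86, ∠ = arctan(256/200) ≈ 52.00°
|H| = 2 · 2.3451e+05 / 83229 ≈ 5.6353
Gain = 20 log₁₀(5.6353) ≈ 15.02 dB
∠H = 68.28° − 139.76° = -71.48°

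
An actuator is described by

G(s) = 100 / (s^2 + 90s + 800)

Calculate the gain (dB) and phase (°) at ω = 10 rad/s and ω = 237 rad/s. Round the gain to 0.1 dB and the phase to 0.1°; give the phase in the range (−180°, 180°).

ω = 10: -21.1 dB, -52.1°; ω = 237: -55.5 dB, -158.9°

Substitute s = j10:
Numerator: 100 = 100 + j0
Denominator: (j10)^2 + 90(j10) + 800 = 700 + j900
|N| = √(100² + 0²) ≈ 100, ∠N ≈ 0.00°
|D| = √(700² + 900²) ≈ 1140.2, ∠D ≈ 52.13°
|G| = 100 / 1140.2 ≈ 0.087704
Gain = 20 log₁₀(0.087704) ≈ -21.14 dB
∠G = 0.00° − 52.13° = -52.13°

Substitute s = j237:
Numerator: 100 = 100 + j0
Denominator: (j237)^2 + 90(j237) + 800 = -55369 + j21330
|N| = √(100² + 0²) ≈ 100, ∠N ≈ 0.00°
|D| = √(55369² + 21330²) ≈ 59335, ∠D ≈ 158.93°
|G| = 100 / 59335 ≈ 0.0016853
Gain = 20 log₁₀(0.0016853) ≈ -55.47 dB
∠G = 0.00° − 158.93° = -158.93°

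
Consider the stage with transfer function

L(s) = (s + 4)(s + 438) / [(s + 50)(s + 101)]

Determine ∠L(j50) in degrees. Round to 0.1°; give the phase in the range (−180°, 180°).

20.6°

At s = jω = j50:
zero (s+4): 4 + j50 → |·| = √(4²+50²) = √2516 ≈ 50.16, ∠ = arctan(50/4) ≈ 85.43°
zero (s+438): 438 + j50 → |·| = √(438²+50²) = √194344 ≈ 440.84, ∠ = arctan(50/438) ≈ 6.51°
pole (s+50): 50 + j50 → |·| = √(50²+50²) = √5000 ≈ 70.711, ∠ = arctan(50/50) ≈ 45.00°
pole (s+101): 101 + j50 → |·| = √(101²+50²) = √12701 ≈ 112.7, ∠ = arctan(50/101) ≈ 26.34°
∠L = 91.94° − 71.34° = 20.60°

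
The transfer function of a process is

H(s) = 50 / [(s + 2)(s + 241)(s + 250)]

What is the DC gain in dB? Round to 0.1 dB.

-67.6 dB

H(0) = 50 / (2·241·250) ≈ 0.00041494
20 log₁₀(0.00041494) ≈ -67.64 dB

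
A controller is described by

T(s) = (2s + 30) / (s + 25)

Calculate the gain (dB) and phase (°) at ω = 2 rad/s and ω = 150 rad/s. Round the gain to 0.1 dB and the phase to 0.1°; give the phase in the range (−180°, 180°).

ω = 2: 1.6 dB, 3.0°; ω = 150: 5.9 dB, 3.8°

Substitute s = j2:
Numerator: 2(j2) + 30 = 30 + j4
Denominator: (j2) + 25 = 25 + j2
|N| = √(30² + 4²) ≈ 30.265, ∠N ≈ 7.59°
|D| = √(25² + 2²) ≈ 25.08, ∠D ≈ 4.57°
|T| = 30.265 / 25.08 ≈ 1.2067
Gain = 20 log₁₀(1.2067) ≈ 1.63 dB
∠T = 7.59° − 4.57° = 3.02°

Substitute s = j150:
Numerator: 2(j150) + 30 = 30 + j300
Denominator: (j150) + 25 = 25 + j150
|N| = √(30² + 300²) ≈ 301.5, ∠N ≈ 84.29°
|D| = √(25² + 150²) ≈ 152.07, ∠D ≈ 80.54°
|T| = 301.5 / 152.07 ≈ 1.9826
Gain = 20 log₁₀(1.9826) ≈ 5.94 dB
∠T = 84.29° − 80.54° = 3.75°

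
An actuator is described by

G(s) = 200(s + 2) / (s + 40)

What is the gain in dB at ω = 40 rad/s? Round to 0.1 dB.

43.0 dB

At s = jω = j40:
zero (s+2): 2 + j40 → |·| = √(2²+40²) = √1604 ≈ 40.05, ∠ = arctan(40/2) ≈ 87.14°
pole (s+40): 40 + j40 → |·| = √(40²+40²) = √3200 ≈ 56.569, ∠ = arctan(40/40) ≈ 45.00°
|G| = 200 · 40.05 / 56.569 ≈ 141.6
Gain = 20 log₁₀(141.6) ≈ 43.02 dB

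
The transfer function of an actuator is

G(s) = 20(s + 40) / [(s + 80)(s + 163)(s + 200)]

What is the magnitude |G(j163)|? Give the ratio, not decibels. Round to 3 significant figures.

0.000311

At s = jω = j163:
zero (s+40): 40 + j163 → |·| = √(40²+163²) = √28169 ≈ 167.84, ∠ = arctan(163/40) ≈ 76.21°
pole (s+80): 80 + j163 → |·| = √(80²+163²) = √32969 ≈ 181.57, ∠ = arctan(163/80) ≈ 63.86°
pole (s+163): 163 + j163 → |·| = √(163²+163²) = √53138 ≈ 230.52, ∠ = arctan(163/163) ≈ 45.00°
pole (s+200): 200 + j163 → |·| = √(200²+163²) = √66569 ≈ 258.01, ∠ = arctan(163/200) ≈ 39.18°
|G| = 20 · 167.84 / 1.0799e+07 ≈ 0.00031084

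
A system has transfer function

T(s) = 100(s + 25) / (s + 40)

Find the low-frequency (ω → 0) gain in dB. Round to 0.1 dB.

35.9 dB

T(0) = 100·25 / (40) = 62.5
20 log₁₀(62.5) ≈ 35.92 dB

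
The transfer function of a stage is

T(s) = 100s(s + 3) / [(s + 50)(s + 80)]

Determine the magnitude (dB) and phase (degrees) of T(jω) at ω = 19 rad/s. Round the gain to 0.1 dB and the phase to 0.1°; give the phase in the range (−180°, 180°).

18.4 dB, 136.9°

At s = jω = j19:
zero (s+3): 3 + j19 → |·| = √(3²+19²) = √370 ≈ 19.235, ∠ = arctan(19/3) ≈ 81.03°
zero at origin: s = j19 → |·| = 19, ∠ = 90.00°
pole (s+50): 50 + j19 → |·| = √(50²+19²) = √2861 ≈ 53.488, ∠ = arctan(19/50) ≈ 20.81°
pole (s+80): 80 + j19 → |·| = √(80²+19²) = √6761 ≈ 82.225, ∠ = arctan(19/80) ≈ 13.36°
|T| = 100 · 365.46 / 4398.1 ≈ 8.3095
Gain = 20 log₁₀(8.3095) ≈ 18.39 dB
∠T = 171.03° − 34.17° = 136.86°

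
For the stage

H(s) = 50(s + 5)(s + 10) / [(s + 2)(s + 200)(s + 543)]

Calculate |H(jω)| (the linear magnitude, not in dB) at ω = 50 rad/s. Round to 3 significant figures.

At s = jω = j50:
zero (s+5): 5 + j50 → |·| = √(5²+50²) = √2525 ≈ 50.249, ∠ = arctan(50/5) ≈ 84.29°
zero (s+10): 10 + j50 → |·| = √(10²+50²) = √2600 ≈ 50.99, ∠ = arctan(50/10) ≈ 78.69°
pole (s+2): 2 + j50 → |·| = √(2²+50²) = √2504 ≈ 50.04, ∠ = arctan(50/2) ≈ 87.71°
pole (s+200): 200 + j50 → |·| = √(200²+50²) = √42500 ≈ 206.16, ∠ = arctan(50/200) ≈ 14.04°
pole (s+543): 543 + j50 → |·| = √(543²+50²) = √297349 ≈ 545.3, ∠ = arctan(50/543) ≈ 5.26°
|H| = 50 · 2562.2 / 5.6254e+06 ≈ 0.022773

0.0228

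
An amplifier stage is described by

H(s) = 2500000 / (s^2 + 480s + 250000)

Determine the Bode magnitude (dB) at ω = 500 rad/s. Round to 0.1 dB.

At s = jω = j500:
quadratic: (j500)² + 480·j500 + 250000 = 0 + j240000 → |·| ≈ 2.4e+05, ∠ ≈ 90.00°
|H| = 2500000 / 2.4e+05 ≈ 10.417
Gain = 20 log₁₀(10.417) ≈ 20.35 dB

20.4 dB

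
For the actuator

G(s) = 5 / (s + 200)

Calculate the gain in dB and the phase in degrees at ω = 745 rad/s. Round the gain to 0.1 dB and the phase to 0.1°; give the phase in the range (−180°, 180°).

-43.8 dB, -75.0°

Substitute s = j745:
Numerator: 5 = 5 + j0
Denominator: (j745) + 200 = 200 + j745
|N| = √(5² + 0²) ≈ 5, ∠N ≈ 0.00°
|D| = √(200² + 745²) ≈ 771.38, ∠D ≈ 74.97°
|G| = 5 / 771.38 ≈ 0.0064819
Gain = 20 log₁₀(0.0064819) ≈ -43.77 dB
∠G = 0.00° − 74.97° = -74.97°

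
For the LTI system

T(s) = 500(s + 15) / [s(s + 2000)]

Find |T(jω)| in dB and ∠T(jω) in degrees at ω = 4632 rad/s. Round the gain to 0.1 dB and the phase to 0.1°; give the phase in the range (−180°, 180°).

-20.1 dB, -66.8°

At s = jω = j4632:
zero (s+15): 15 + j4632 → |·| = √(15²+4632²) = √21455649 ≈ 4632, ∠ = arctan(4632/15) ≈ 89.81°
pole (s+2000): 2000 + j4632 → |·| = √(2000²+4632²) = √25455424 ≈ 5045.3, ∠ = arctan(4632/2000) ≈ 66.65°
pole at origin: |s| = 4632, ∠ = 90.00° (in denominator)
|T| = 500 · 4632 / 2.337e+07 ≈ 0.099101
Gain = 20 log₁₀(0.099101) ≈ -20.08 dB
∠T = 89.81° − 156.65° = -66.84°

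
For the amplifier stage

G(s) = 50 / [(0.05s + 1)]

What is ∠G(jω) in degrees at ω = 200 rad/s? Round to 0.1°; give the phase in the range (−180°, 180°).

-84.3°

At ω = 200 rad/s:
pole (1 + j200·0.05) = 1 + j10 → |·| ≈ 10.05, ∠ ≈ 84.29°
∠G = (0°) − (84.29°) = -84.29°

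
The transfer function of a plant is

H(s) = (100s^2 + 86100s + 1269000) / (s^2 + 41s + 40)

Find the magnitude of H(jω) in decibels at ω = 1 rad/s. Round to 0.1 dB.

87.0 dB

Substitute s = j1:
Numerator: 100(j1)^2 + 86100(j1) + 1269000 = 1268900 + j86100
Denominator: (j1)^2 + 41(j1) + 40 = 39 + j41
|N| = √(1268900² + 86100²) ≈ 1.2718e+06, ∠N ≈ 3.88°
|D| = √(39² + 41²) ≈ 56.586, ∠D ≈ 46.43°
|H| = 1.2718e+06 / 56.586 ≈ 22476
Gain = 20 log₁₀(22476) ≈ 87.03 dB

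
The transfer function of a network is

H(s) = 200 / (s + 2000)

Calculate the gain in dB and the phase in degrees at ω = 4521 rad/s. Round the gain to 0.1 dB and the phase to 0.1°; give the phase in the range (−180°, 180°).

-27.9 dB, -66.1°

Substitute s = j4521:
Numerator: 200 = 200 + j0
Denominator: (j4521) + 2000 = 2000 + j4521
|N| = √(200² + 0²) ≈ 200, ∠N ≈ 0.00°
|D| = √(2000² + 4521²) ≈ 4943.6, ∠D ≈ 66.14°
|H| = 200 / 4943.6 ≈ 0.040456
Gain = 20 log₁₀(0.040456) ≈ -27.86 dB
∠H = 0.00° − 66.14° = -66.14°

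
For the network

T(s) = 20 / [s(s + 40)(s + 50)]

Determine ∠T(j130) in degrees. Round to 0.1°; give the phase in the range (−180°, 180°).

128.1°

At s = jω = j130:
pole (s+40): 40 + j130 → |·| = √(40²+130²) = √18500 ≈ 136.01, ∠ = arctan(130/40) ≈ 72.90°
pole (s+50): 50 + j130 → |·| = √(50²+130²) = √19400 ≈ 139.28, ∠ = arctan(130/50) ≈ 68.96°
pole at origin: |s| = 130, ∠ = 90.00° (in denominator)
∠T = 0.00° − 231.86° = -231.86° ≡ 128.14° (principal value)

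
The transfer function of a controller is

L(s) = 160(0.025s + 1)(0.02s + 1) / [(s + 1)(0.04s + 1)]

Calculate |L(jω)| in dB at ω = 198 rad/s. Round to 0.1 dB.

At ω = 198 rad/s:
zero (1 + j198·0.025) = 1 + j4.95 → |·| ≈ 5.05, ∠ ≈ 78.58°
zero (1 + j198·0.02) = 1 + j3.96 → |·| ≈ 4.0843, ∠ ≈ 75.83°
pole (1 + j198·1) = 1 + j198 → |·| ≈ 198, ∠ ≈ 89.71°
pole (1 + j198·0.04) = 1 + j7.92 → |·| ≈ 7.9829, ∠ ≈ 82.80°
|L| = 160 · 5.05 · 4.0843 / (198 · 7.9829) ≈ 2.0879
Gain = 20 log₁₀(2.0879) ≈ 6.39 dB

6.4 dB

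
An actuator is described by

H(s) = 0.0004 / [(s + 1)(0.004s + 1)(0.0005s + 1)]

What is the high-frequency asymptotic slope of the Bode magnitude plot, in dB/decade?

-60 dB/decade

Each pole contributes −20 dB/decade at high frequency; each zero contributes +20 dB/decade.
Net: 0 zero(s) − 3 pole(s) → -60 dB/decade.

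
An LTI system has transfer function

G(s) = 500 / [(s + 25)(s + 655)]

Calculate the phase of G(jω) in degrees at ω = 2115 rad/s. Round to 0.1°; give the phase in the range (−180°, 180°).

-162.1°

At s = jω = j2115:
pole (s+25): 25 + j2115 → |·| = √(25²+2115²) = √4473850 ≈ 2115.1, ∠ = arctan(2115/25) ≈ 89.32°
pole (s+655): 655 + j2115 → |·| = √(655²+2115²) = √4902250 ≈ 2214.1, ∠ = arctan(2115/655) ≈ 72.79°
∠G = 0.00° − 162.11° = -162.11°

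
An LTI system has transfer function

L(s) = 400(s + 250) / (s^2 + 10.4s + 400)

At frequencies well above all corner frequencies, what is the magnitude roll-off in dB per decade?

Each pole contributes −20 dB/decade at high frequency; each zero contributes +20 dB/decade.
Net: 1 zero(s) − 2 pole(s) → -20 dB/decade.

-20 dB/decade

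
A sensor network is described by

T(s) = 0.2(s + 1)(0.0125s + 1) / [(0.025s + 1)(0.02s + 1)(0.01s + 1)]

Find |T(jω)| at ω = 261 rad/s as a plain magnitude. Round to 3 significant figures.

At ω = 261 rad/s:
zero (1 + j261·1) = 1 + j261 → |·| ≈ 261, ∠ ≈ 89.78°
zero (1 + j261·0.0125) = 1 + j3.2625 → |·| ≈ 3.4123, ∠ ≈ 72.96°
pole (1 + j261·0.025) = 1 + j6.525 → |·| ≈ 6.6012, ∠ ≈ 81.29°
pole (1 + j261·0.02) = 1 + j5.22 → |·| ≈ 5.3149, ∠ ≈ 79.16°
pole (1 + j261·0.01) = 1 + j2.61 → |·| ≈ 2.795, ∠ ≈ 69.04°
|T| = 0.2 · 261 · 3.4123 / (6.6012 · 5.3149 · 2.795) ≈ 1.8164

1.82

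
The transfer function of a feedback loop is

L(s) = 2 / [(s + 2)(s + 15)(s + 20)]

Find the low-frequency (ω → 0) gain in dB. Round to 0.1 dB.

L(0) = 2 / (2·15·20) ≈ 0.0033333
20 log₁₀(0.0033333) ≈ -49.54 dB

-49.5 dB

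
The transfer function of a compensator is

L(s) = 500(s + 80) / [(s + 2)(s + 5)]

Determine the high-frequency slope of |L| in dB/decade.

-20 dB/decade

Each pole contributes −20 dB/decade at high frequency; each zero contributes +20 dB/decade.
Net: 1 zero(s) − 2 pole(s) → -20 dB/decade.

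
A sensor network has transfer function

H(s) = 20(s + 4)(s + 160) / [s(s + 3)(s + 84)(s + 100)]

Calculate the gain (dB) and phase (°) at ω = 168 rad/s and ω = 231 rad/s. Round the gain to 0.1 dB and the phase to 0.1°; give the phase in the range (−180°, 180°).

ω = 168: -62.5 dB, -166.6°; ω = 231: -68.1 dB, -171.6°

At s = jω = j168:
zero (s+4): 4 + j168 → |·| = √(4²+168²) = √28240 ≈ 168.05, ∠ = arctan(168/4) ≈ 88.64°
zero (s+160): 160 + j168 → |·| = √(160²+168²) = √53824 ≈ 232, ∠ = arctan(168/160) ≈ 46.40°
pole (s+3): 3 + j168 → |·| = √(3²+168²) = √28233 ≈ 168.03, ∠ = arctan(168/3) ≈ 88.98°
pole (s+84): 84 + j168 → |·| = √(84²+168²) = √35280 ≈ 187.83, ∠ = arctan(168/84) ≈ 63.43°
pole (s+100): 100 + j168 → |·| = √(100²+168²) = √38224 ≈ 195.51, ∠ = arctan(168/100) ≈ 59.24°
pole at origin: |s| = 168, ∠ = 90.00° (in denominator)
|H| = 20 · 38988 / 1.0366e+09 ≈ 0.00075223
Gain = 20 log₁₀(0.00075223) ≈ -62.47 dB
∠H = 135.04° − 301.65° = -166.61°

At s = jω = j231:
zero (s+4): 4 + j231 → |·| = √(4²+231²) = √53377 ≈ 231.03, ∠ = arctan(231/4) ≈ 89.01°
zero (s+160): 160 + j231 → |·| = √(160²+231²) = √78961 ≈ 281, ∠ = arctan(231/160) ≈ 55.29°
pole (s+3): 3 + j231 → |·| = √(3²+231²) = √53370 ≈ 231.02, ∠ = arctan(231/3) ≈ 89.26°
pole (s+84): 84 + j231 → |·| = √(84²+231²) = √60417 ≈ 245.8, ∠ = arctan(231/84) ≈ 70.02°
pole (s+100): 100 + j231 → |·| = √(100²+231²) = √63361 ≈ 251.72, ∠ = arctan(231/100) ≈ 66.59°
pole at origin: |s| = 231, ∠ = 90.00° (in denominator)
|H| = 20 · 64919 / 3.3019e+09 ≈ 0.00039322
Gain = 20 log₁₀(0.00039322) ≈ -68.11 dB
∠H = 144.30° − 315.87° = -171.57°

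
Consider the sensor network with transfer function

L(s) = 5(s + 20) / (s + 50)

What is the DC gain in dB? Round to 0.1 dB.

L(0) = 5·20 / (50) = 2
20 log₁₀(2) ≈ 6.02 dB

6.0 dB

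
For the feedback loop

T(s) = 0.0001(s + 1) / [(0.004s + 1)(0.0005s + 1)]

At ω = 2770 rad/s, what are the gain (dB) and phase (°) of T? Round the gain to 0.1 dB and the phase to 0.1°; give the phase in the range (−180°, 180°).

-36.7 dB, -49.0°

At ω = 2770 rad/s:
zero (1 + j2770·1) = 1 + j2770 → |·| ≈ 2770, ∠ ≈ 89.98°
pole (1 + j2770·0.004) = 1 + j11.08 → |·| ≈ 11.125, ∠ ≈ 84.84°
pole (1 + j2770·0.0005) = 1 + j1.385 → |·| ≈ 1.7083, ∠ ≈ 54.17°
|T| = 0.0001 · 2770 / (11.125 · 1.7083) ≈ 0.014575
Gain = 20 log₁₀(0.014575) ≈ -36.73 dB
∠T = (89.98°) − (84.84° + 54.17°) = -49.03°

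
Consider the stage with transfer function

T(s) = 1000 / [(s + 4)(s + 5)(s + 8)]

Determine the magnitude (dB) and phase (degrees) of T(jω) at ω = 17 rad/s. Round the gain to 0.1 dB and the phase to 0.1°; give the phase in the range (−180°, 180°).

-15.3 dB, 144.8°

At s = jω = j17:
pole (s+4): 4 + j17 → |·| = √(4²+17²) = √305 ≈ 17.464, ∠ = arctan(17/4) ≈ 76.76°
pole (s+5): 5 + j17 → |·| = √(5²+17²) = √314 ≈ 17.72, ∠ = arctan(17/5) ≈ 73.61°
pole (s+8): 8 + j17 → |·| = √(8²+17²) = √353 ≈ 18.788, ∠ = arctan(17/8) ≈ 64.80°
|T| = 1000 / 5814.2 ≈ 0.17199
Gain = 20 log₁₀(0.17199) ≈ -15.29 dB
∠T = 0.00° − 215.17° = -215.17° ≡ 144.83° (principal value)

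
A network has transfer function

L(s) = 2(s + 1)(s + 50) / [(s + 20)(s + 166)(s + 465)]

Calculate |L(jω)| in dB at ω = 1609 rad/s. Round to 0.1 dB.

-58.5 dB

At s = jω = j1609:
zero (s+1): 1 + j1609 → |·| = √(1²+1609²) = √2588882 ≈ 1609, ∠ = arctan(1609/1) ≈ 89.96°
zero (s+50): 50 + j1609 → |·| = √(50²+1609²) = √2591381 ≈ 1609.8, ∠ = arctan(1609/50) ≈ 88.22°
pole (s+20): 20 + j1609 → |·| = √(20²+1609²) = √2589281 ≈ 1609.1, ∠ = arctan(1609/20) ≈ 89.29°
pole (s+166): 166 + j1609 → |·| = √(166²+1609²) = √2616437 ≈ 1617.5, ∠ = arctan(1609/166) ≈ 84.11°
pole (s+465): 465 + j1609 → |·| = √(465²+1609²) = √2805106 ≈ 1674.8, ∠ = arctan(1609/465) ≈ 73.88°
|L| = 2 · 2.5902e+06 / 4.359e+09 ≈ 0.0011884
Gain = 20 log₁₀(0.0011884) ≈ -58.50 dB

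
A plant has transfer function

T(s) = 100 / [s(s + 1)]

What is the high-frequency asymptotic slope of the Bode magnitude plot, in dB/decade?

-40 dB/decade

Each pole contributes −20 dB/decade at high frequency; each zero contributes +20 dB/decade.
Net: 0 zero(s) − 2 pole(s) → -40 dB/decade.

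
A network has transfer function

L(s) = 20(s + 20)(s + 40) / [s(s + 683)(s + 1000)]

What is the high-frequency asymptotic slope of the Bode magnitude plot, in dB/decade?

Each pole contributes −20 dB/decade at high frequency; each zero contributes +20 dB/decade.
Net: 2 zero(s) − 3 pole(s) → -20 dB/decade.

-20 dB/decade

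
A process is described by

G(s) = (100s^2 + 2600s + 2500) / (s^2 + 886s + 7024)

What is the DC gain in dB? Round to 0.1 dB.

-9.0 dB

G(0) = 2500 / 7024 ≈ 0.35592
20 log₁₀(0.35592) ≈ -8.97 dB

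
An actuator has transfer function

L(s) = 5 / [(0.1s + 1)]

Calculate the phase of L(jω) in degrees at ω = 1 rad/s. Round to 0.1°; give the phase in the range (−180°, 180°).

At ω = 1 rad/s:
pole (1 + j1·0.1) = 1 + j0.1 → |·| ≈ 1.005, ∠ ≈ 5.71°
∠L = (0°) − (5.71°) = -5.71°

-5.7°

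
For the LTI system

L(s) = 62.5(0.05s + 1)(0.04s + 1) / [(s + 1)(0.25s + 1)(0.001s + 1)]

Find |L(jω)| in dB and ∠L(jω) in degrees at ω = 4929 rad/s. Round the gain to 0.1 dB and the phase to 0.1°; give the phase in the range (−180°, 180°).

-20.1 dB, -79.0°

At ω = 4929 rad/s:
zero (1 + j4929·0.05) = 1 + j246.45 → |·| ≈ 246.45, ∠ ≈ 89.77°
zero (1 + j4929·0.04) = 1 + j197.16 → |·| ≈ 197.16, ∠ ≈ 89.71°
pole (1 + j4929·1) = 1 + j4929 → |·| ≈ 4929, ∠ ≈ 89.99°
pole (1 + j4929·0.25) = 1 + j1232.25 → |·| ≈ 1232.3, ∠ ≈ 89.95°
pole (1 + j4929·0.001) = 1 + j4.929 → |·| ≈ 5.0294, ∠ ≈ 78.53°
|L| = 62.5 · 246.45 · 197.16 / (4929 · 1232.3 · 5.0294) ≈ 0.099411
Gain = 20 log₁₀(0.099411) ≈ -20.05 dB
∠L = (89.77° + 89.71°) − (89.99° + 89.95° + 78.53°) = -78.99°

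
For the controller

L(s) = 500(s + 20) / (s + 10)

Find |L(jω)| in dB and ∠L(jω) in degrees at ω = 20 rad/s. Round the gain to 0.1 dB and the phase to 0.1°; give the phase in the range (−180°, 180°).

56.0 dB, -18.4°

At s = jω = j20:
zero (s+20): 20 + j20 → |·| = √(20²+20²) = √800 ≈ 28.284, ∠ = arctan(20/20) ≈ 45.00°
pole (s+10): 10 + j20 → |·| = √(10²+20²) = √500 ≈ 22.361, ∠ = arctan(20/10) ≈ 63.43°
|L| = 500 · 28.284 / 22.361 ≈ 632.44
Gain = 20 log₁₀(632.44) ≈ 56.02 dB
∠L = 45.00° − 63.43° = -18.43°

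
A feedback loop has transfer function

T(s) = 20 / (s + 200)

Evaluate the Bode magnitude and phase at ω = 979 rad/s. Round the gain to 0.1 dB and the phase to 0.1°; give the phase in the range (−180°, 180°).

-34.0 dB, -78.5°

At s = jω = j979:
pole (s+200): 200 + j979 → |·| = √(200²+979²) = √998441 ≈ 999.22, ∠ = arctan(979/200) ≈ 78.45°
|T| = 20 / 999.22 ≈ 0.020016
Gain = 20 log₁₀(0.020016) ≈ -33.97 dB
∠T = 0.00° − 78.45° = -78.45°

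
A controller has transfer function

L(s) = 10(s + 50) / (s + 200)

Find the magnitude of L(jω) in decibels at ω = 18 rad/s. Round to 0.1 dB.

8.5 dB

At s = jω = j18:
zero (s+50): 50 + j18 → |·| = √(50²+18²) = √2824 ≈ 53.141, ∠ = arctan(18/50) ≈ 19.80°
pole (s+200): 200 + j18 → |·| = √(200²+18²) = √40324 ≈ 200.81, ∠ = arctan(18/200) ≈ 5.14°
|L| = 10 · 53.141 / 200.81 ≈ 2.6463
Gain = 20 log₁₀(2.6463) ≈ 8.45 dB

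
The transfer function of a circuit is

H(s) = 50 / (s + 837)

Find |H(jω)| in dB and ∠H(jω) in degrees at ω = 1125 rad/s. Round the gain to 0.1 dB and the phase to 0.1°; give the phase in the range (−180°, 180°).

At s = jω = j1125:
pole (s+837): 837 + j1125 → |·| = √(837²+1125²) = √1966194 ≈ 1402.2, ∠ = arctan(1125/837) ≈ 53.35°
|H| = 50 / 1402.2 ≈ 0.035658
Gain = 20 log₁₀(0.035658) ≈ -28.96 dB
∠H = 0.00° − 53.35° = -53.35°

-29.0 dB, -53.4°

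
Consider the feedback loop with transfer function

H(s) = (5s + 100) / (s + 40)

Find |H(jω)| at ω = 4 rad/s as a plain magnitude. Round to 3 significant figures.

2.54

Substitute s = j4:
Numerator: 5(j4) + 100 = 100 + j20
Denominator: (j4) + 40 = 40 + j4
|N| = √(100² + 20²) ≈ 101.98, ∠N ≈ 11.31°
|D| = √(40² + 4²) ≈ 40.2, ∠D ≈ 5.71°
|H| = 101.98 / 40.2 ≈ 2.5368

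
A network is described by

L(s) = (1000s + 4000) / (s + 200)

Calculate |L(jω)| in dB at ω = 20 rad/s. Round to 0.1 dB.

Substitute s = j20:
Numerator: 1000(j20) + 4000 = 4000 + j20000
Denominator: (j20) + 200 = 200 + j20
|N| = √(4000² + 20000²) ≈ 20396, ∠N ≈ 78.69°
|D| = √(200² + 20²) ≈ 201, ∠D ≈ 5.71°
|L| = 20396 / 201 ≈ 101.47
Gain = 20 log₁₀(101.47) ≈ 40.13 dB

40.1 dB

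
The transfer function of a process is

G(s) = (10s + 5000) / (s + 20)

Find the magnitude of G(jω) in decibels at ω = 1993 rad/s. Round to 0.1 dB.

Substitute s = j1993:
Numerator: 10(j1993) + 5000 = 5000 + j19930
Denominator: (j1993) + 20 = 20 + j1993
|N| = √(5000² + 19930²) ≈ 20548, ∠N ≈ 75.92°
|D| = √(20² + 1993²) ≈ 1993.1, ∠D ≈ 89.43°
|G| = 20548 / 1993.1 ≈ 10.31
Gain = 20 log₁₀(10.31) ≈ 20.27 dB

20.3 dB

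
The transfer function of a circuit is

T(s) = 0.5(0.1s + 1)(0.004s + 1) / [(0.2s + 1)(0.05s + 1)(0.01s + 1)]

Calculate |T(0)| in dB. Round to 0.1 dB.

T(0) = 0.5 · 1 / 1 = 0.5
20 log₁₀(0.5) ≈ -6.02 dB

-6.0 dB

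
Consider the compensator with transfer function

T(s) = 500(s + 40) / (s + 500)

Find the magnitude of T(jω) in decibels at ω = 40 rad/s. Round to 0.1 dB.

35.0 dB

At s = jω = j40:
zero (s+40): 40 + j40 → |·| = √(40²+40²) = √3200 ≈ 56.569, ∠ = arctan(40/40) ≈ 45.00°
pole (s+500): 500 + j40 → |·| = √(500²+40²) = √251600 ≈ 501.6, ∠ = arctan(40/500) ≈ 4.57°
|T| = 500 · 56.569 / 501.6 ≈ 56.389
Gain = 20 log₁₀(56.389) ≈ 35.02 dB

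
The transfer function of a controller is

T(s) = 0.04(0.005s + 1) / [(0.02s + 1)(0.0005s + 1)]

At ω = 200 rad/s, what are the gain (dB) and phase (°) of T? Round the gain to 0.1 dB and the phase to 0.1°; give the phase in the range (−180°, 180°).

-37.3 dB, -36.7°

At ω = 200 rad/s:
zero (1 + j200·0.005) = 1 + j1 → |·| ≈ 1.4142, ∠ ≈ 45.00°
pole (1 + j200·0.02) = 1 + j4 → |·| ≈ 4.1231, ∠ ≈ 75.96°
pole (1 + j200·0.0005) = 1 + j0.1 → |·| ≈ 1.005, ∠ ≈ 5.71°
|T| = 0.04 · 1.4142 / (4.1231 · 1.005) ≈ 0.013652
Gain = 20 log₁₀(0.013652) ≈ -37.30 dB
∠T = (45.00°) − (75.96° + 5.71°) = -36.67°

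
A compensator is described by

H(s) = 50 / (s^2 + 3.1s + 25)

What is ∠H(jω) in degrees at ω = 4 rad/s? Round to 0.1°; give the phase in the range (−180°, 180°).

At s = jω = j4:
quadratic: (j4)² + 3.1·j4 + 25 = 9 + j12.4 → |·| ≈ 15.322, ∠ ≈ 54.03°
∠H = 0.00° − 54.03° = -54.03°

-54.0°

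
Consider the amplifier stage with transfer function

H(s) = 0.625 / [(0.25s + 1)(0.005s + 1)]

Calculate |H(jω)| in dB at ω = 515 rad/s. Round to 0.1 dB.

At ω = 515 rad/s:
pole (1 + j515·0.25) = 1 + j128.75 → |·| ≈ 128.75, ∠ ≈ 89.55°
pole (1 + j515·0.005) = 1 + j2.575 → |·| ≈ 2.7624, ∠ ≈ 68.78°
|H| = 0.625 · 1 / (128.75 · 2.7624) ≈ 0.0017573
Gain = 20 log₁₀(0.0017573) ≈ -55.10 dB

-55.1 dB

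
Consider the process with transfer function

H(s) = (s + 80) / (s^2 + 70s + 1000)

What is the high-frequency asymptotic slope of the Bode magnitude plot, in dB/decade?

-20 dB/decade

Each pole contributes −20 dB/decade at high frequency; each zero contributes +20 dB/decade.
Net: 1 zero(s) − 2 pole(s) → -20 dB/decade.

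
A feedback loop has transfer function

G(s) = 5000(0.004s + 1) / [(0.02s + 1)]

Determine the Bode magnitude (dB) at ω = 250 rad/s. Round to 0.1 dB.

62.8 dB

At ω = 250 rad/s:
zero (1 + j250·0.004) = 1 + j1 → |·| ≈ 1.4142, ∠ ≈ 45.00°
pole (1 + j250·0.02) = 1 + j5 → |·| ≈ 5.099, ∠ ≈ 78.69°
|G| = 5000 · 1.4142 / (5.099) ≈ 1386.7
Gain = 20 log₁₀(1386.7) ≈ 62.84 dB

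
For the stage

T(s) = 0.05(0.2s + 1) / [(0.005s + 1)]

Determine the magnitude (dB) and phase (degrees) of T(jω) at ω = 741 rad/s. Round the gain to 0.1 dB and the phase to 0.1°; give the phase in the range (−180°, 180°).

At ω = 741 rad/s:
zero (1 + j741·0.2) = 1 + j148.2 → |·| ≈ 148.2, ∠ ≈ 89.61°
pole (1 + j741·0.005) = 1 + j3.705 → |·| ≈ 3.8376, ∠ ≈ 74.90°
|T| = 0.05 · 148.2 / (3.8376) ≈ 1.9309
Gain = 20 log₁₀(1.9309) ≈ 5.72 dB
∠T = (89.61°) − (74.90°) = 14.71°

5.7 dB, 14.7°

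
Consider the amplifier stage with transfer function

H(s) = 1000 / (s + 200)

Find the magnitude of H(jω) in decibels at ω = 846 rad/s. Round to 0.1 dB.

At s = jω = j846:
pole (s+200): 200 + j846 → |·| = √(200²+846²) = √755716 ≈ 869.32, ∠ = arctan(846/200) ≈ 76.70°
|H| = 1000 / 869.32 ≈ 1.1503
Gain = 20 log₁₀(1.1503) ≈ 1.22 dB

1.2 dB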